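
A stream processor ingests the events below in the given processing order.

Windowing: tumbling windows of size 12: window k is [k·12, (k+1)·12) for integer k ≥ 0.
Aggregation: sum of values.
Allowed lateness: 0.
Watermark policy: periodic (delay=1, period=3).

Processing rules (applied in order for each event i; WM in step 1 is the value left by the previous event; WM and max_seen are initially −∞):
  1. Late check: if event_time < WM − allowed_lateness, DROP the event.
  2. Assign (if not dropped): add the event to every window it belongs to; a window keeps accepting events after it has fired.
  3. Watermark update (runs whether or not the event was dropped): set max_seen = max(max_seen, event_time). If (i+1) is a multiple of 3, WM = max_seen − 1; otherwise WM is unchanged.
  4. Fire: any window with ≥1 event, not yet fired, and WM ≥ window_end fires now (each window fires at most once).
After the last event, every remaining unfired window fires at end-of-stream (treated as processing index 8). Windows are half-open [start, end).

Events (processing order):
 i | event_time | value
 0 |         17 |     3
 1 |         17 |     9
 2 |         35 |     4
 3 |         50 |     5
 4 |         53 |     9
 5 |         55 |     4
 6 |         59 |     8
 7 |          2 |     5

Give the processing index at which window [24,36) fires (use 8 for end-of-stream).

5

i=0 t=17 v=3: → [12,24); WM=−∞
i=1 t=17 v=9: → [12,24); WM=−∞
i=2 t=35 v=4: → [24,36); WM=34; [12,24) fires=12
i=3 t=50 v=5: → [48,60); WM=34
i=4 t=53 v=9: → [48,60); WM=34
i=5 t=55 v=4: → [48,60); WM=54; [24,36) fires=4
i=6 t=59 v=8: → [48,60); WM=54
i=7 t=2 v=5: DROP (t<54-0); WM=54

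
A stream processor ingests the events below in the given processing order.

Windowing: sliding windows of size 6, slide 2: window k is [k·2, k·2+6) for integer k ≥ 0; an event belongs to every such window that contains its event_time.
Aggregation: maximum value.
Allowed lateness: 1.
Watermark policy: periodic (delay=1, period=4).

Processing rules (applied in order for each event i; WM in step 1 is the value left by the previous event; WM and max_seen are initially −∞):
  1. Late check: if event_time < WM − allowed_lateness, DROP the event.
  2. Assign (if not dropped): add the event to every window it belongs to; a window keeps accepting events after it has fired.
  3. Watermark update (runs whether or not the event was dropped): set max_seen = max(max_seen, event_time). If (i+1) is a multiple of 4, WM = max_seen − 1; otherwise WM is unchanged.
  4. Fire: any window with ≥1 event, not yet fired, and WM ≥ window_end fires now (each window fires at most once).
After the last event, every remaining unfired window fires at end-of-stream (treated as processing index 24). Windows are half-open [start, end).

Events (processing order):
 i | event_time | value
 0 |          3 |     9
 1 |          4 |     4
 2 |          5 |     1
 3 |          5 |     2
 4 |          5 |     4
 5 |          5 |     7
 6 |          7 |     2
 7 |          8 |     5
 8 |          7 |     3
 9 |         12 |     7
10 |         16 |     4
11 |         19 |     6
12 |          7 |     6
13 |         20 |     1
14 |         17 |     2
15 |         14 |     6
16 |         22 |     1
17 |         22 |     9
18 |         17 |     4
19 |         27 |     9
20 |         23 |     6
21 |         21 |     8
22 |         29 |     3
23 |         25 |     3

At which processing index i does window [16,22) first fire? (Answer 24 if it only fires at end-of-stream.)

19

i=0 t=3 v=9: → [2,8),[0,6); WM=−∞
i=1 t=4 v=4: → [4,10),[2,8),[0,6); WM=−∞
i=2 t=5 v=1: → [4,10),[2,8),[0,6); WM=−∞
i=3 t=5 v=2: → [4,10),[2,8),[0,6); WM=4
i=4 t=5 v=4: → [4,10),[2,8),[0,6); WM=4
i=5 t=5 v=7: → [4,10),[2,8),[0,6); WM=4
i=6 t=7 v=2: → [6,12),[4,10),[2,8); WM=4
i=7 t=8 v=5: → [8,14),[6,12),[4,10); WM=7; [0,6) fires=9
i=8 t=7 v=3: → [6,12),[4,10),[2,8); WM=7
i=9 t=12 v=7: → [12,18),[10,16),[8,14); WM=7
i=10 t=16 v=4: → [16,22),[14,20),[12,18); WM=7
i=11 t=19 v=6: → [18,24),[16,22),[14,20); WM=18; [2,8) fires=9 [4,10) fires=7 [6,12) fires=5 [8,14) fires=7 [10,16) fires=7 [12,18) fires=7
i=12 t=7 v=6: DROP (t<18-1); WM=18
i=13 t=20 v=1: → [20,26),[18,24),[16,22); WM=18
i=14 t=17 v=2: → [16,22),[14,20),[12,18); WM=18
i=15 t=14 v=6: DROP (t<18-1); WM=19
i=16 t=22 v=1: → [22,28),[20,26),[18,24); WM=19
i=17 t=22 v=9: → [22,28),[20,26),[18,24); WM=19
i=18 t=17 v=4: DROP (t<19-1); WM=19
i=19 t=27 v=9: → [26,32),[24,30),[22,28); WM=26; [14,20) fires=6 [16,22) fires=6 [18,24) fires=9 [20,26) fires=9
i=20 t=23 v=6: DROP (t<26-1); WM=26
i=21 t=21 v=8: DROP (t<26-1); WM=26
i=22 t=29 v=3: → [28,34),[26,32),[24,30); WM=26
i=23 t=25 v=3: → [24,30),[22,28),[20,26); WM=28; [22,28) fires=9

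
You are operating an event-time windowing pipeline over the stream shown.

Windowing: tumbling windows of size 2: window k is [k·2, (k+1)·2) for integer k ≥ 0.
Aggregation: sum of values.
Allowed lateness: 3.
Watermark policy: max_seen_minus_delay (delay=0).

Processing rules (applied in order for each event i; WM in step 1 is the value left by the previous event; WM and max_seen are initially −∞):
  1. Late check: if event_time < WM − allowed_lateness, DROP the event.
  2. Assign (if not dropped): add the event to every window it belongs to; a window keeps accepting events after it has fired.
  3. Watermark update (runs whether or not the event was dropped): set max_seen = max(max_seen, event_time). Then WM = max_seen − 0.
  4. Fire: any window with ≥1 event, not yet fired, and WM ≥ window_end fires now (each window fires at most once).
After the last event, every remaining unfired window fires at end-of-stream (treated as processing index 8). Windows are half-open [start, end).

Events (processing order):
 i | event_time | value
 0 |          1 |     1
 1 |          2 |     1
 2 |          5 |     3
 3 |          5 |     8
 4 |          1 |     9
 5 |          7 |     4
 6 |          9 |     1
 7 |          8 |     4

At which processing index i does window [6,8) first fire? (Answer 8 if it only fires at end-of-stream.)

6

i=0 t=1 v=1: → [0,2); WM=1
i=1 t=2 v=1: → [2,4); WM=2; [0,2) fires=1
i=2 t=5 v=3: → [4,6); WM=5; [2,4) fires=1
i=3 t=5 v=8: → [4,6); WM=5
i=4 t=1 v=9: DROP (t<5-3); WM=5
i=5 t=7 v=4: → [6,8); WM=7; [4,6) fires=11
i=6 t=9 v=1: → [8,10); WM=9; [6,8) fires=4
i=7 t=8 v=4: → [8,10); WM=9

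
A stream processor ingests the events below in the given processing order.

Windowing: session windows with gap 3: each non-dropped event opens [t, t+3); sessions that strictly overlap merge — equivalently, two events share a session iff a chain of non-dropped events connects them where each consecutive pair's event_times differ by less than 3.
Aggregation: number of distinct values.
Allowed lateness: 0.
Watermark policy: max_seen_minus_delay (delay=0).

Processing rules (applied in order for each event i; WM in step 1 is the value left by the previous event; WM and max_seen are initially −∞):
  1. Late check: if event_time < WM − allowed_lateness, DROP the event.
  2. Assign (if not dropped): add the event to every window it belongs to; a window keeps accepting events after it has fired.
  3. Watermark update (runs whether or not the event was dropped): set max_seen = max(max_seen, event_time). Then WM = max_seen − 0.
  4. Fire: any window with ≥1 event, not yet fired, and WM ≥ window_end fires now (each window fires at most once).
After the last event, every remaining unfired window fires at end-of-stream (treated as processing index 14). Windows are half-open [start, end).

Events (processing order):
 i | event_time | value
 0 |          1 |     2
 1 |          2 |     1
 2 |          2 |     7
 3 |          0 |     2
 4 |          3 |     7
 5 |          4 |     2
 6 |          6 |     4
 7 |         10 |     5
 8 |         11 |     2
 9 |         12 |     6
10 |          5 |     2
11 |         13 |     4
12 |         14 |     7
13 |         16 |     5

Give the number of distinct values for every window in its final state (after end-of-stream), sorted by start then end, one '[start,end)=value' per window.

[1,9)=4 [10,19)=5

i=0 t=1 v=2: → [1,4); WM=1
i=1 t=2 v=1: → [1,5); WM=2
i=2 t=2 v=7: → [1,5); WM=2
i=3 t=0 v=2: DROP (t<2-0); WM=2
i=4 t=3 v=7: → [1,6); WM=3
i=5 t=4 v=2: → [1,7); WM=4
i=6 t=6 v=4: → [1,9); WM=6
i=7 t=10 v=5: → [10,13); WM=10
i=8 t=11 v=2: → [10,14); WM=11
i=9 t=12 v=6: → [10,15); WM=12
i=10 t=5 v=2: DROP (t<12-0); WM=12
i=11 t=13 v=4: → [10,16); WM=13
i=12 t=14 v=7: → [10,17); WM=14
i=13 t=16 v=5: → [10,19); WM=16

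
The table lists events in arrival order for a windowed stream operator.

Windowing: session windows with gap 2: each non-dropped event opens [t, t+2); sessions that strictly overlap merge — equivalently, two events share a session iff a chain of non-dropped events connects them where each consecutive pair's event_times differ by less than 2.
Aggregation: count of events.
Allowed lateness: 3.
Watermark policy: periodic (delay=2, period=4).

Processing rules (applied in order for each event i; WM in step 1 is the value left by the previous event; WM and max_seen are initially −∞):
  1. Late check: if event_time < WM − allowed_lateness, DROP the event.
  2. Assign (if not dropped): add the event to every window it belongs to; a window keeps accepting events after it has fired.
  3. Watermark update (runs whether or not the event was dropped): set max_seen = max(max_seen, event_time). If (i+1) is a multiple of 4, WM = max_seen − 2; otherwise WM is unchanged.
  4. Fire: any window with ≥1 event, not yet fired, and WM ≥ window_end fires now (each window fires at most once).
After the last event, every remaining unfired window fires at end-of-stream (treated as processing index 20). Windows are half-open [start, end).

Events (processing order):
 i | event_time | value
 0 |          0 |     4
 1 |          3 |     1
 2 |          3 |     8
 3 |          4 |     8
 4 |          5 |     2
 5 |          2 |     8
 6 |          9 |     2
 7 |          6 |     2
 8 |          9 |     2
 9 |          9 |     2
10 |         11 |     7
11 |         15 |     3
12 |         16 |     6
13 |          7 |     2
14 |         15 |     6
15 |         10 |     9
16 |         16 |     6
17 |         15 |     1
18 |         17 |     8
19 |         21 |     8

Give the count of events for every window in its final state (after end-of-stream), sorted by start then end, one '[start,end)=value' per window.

i=0 t=0 v=4: → [0,2); WM=−∞
i=1 t=3 v=1: → [3,5); WM=−∞
i=2 t=3 v=8: → [3,5); WM=−∞
i=3 t=4 v=8: → [3,6); WM=2
i=4 t=5 v=2: → [3,7); WM=2
i=5 t=2 v=8: → [2,7); WM=2
i=6 t=9 v=2: → [9,11); WM=2
i=7 t=6 v=2: → [2,8); WM=7
i=8 t=9 v=2: → [9,11); WM=7
i=9 t=9 v=2: → [9,11); WM=7
i=10 t=11 v=7: → [11,13); WM=7
i=11 t=15 v=3: → [15,17); WM=13
i=12 t=16 v=6: → [15,18); WM=13
i=13 t=7 v=2: DROP (t<13-3); WM=13
i=14 t=15 v=6: → [15,18); WM=13
i=15 t=10 v=9: → [9,13); WM=14
i=16 t=16 v=6: → [15,18); WM=14
i=17 t=15 v=1: → [15,18); WM=14
i=18 t=17 v=8: → [15,19); WM=14
i=19 t=21 v=8: → [21,23); WM=19

[0,2)=1 [2,8)=6 [9,13)=5 [15,19)=6 [21,23)=1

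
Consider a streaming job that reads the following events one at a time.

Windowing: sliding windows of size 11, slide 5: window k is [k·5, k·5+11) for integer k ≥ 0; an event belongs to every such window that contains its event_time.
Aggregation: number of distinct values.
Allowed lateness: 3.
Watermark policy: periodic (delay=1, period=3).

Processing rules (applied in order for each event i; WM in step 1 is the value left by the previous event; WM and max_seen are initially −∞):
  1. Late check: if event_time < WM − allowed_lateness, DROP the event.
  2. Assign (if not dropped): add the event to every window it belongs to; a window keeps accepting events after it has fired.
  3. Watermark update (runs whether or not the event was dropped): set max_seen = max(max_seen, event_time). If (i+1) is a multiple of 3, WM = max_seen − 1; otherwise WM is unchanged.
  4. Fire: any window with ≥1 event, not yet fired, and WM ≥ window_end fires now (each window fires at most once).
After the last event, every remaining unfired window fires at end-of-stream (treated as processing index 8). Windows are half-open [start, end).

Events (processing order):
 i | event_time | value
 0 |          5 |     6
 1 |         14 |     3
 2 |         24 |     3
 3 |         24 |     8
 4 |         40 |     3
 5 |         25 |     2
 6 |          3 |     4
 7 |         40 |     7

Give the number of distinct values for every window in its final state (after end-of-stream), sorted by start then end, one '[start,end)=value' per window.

[0,11)=1 [5,16)=2 [10,21)=1 [15,26)=3 [20,31)=3 [25,36)=1 [30,41)=2 [35,46)=2 [40,51)=2

i=0 t=5 v=6: → [5,16),[0,11); WM=−∞
i=1 t=14 v=3: → [10,21),[5,16); WM=−∞
i=2 t=24 v=3: → [20,31),[15,26); WM=23; [0,11) fires=1 [5,16) fires=2 [10,21) fires=1
i=3 t=24 v=8: → [20,31),[15,26); WM=23
i=4 t=40 v=3: → [40,51),[35,46),[30,41); WM=23
i=5 t=25 v=2: → [25,36),[20,31),[15,26); WM=39; [15,26) fires=3 [20,31) fires=3 [25,36) fires=1
i=6 t=3 v=4: DROP (t<39-3); WM=39
i=7 t=40 v=7: → [40,51),[35,46),[30,41); WM=39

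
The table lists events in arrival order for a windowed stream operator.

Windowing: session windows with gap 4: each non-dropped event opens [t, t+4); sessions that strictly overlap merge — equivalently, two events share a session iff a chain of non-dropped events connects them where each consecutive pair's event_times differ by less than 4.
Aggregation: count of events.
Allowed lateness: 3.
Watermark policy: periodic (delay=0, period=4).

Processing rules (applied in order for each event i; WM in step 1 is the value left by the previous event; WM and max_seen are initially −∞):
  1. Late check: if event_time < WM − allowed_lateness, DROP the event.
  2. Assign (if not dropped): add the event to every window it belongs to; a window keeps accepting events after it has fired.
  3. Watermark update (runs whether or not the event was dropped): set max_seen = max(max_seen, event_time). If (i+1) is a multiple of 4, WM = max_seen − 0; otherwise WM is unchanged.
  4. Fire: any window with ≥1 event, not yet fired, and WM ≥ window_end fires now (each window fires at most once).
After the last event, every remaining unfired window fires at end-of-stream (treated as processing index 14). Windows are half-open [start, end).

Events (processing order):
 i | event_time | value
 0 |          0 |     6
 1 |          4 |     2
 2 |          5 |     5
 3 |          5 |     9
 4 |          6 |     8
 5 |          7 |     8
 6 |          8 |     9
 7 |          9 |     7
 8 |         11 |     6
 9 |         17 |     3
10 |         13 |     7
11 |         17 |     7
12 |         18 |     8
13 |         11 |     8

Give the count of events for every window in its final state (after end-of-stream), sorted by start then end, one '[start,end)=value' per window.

[0,4)=1 [4,17)=9 [17,22)=3

i=0 t=0 v=6: → [0,4); WM=−∞
i=1 t=4 v=2: → [4,8); WM=−∞
i=2 t=5 v=5: → [4,9); WM=−∞
i=3 t=5 v=9: → [4,9); WM=5
i=4 t=6 v=8: → [4,10); WM=5
i=5 t=7 v=8: → [4,11); WM=5
i=6 t=8 v=9: → [4,12); WM=5
i=7 t=9 v=7: → [4,13); WM=9
i=8 t=11 v=6: → [4,15); WM=9
i=9 t=17 v=3: → [17,21); WM=9
i=10 t=13 v=7: → [4,17); WM=9
i=11 t=17 v=7: → [17,21); WM=17
i=12 t=18 v=8: → [17,22); WM=17
i=13 t=11 v=8: DROP (t<17-3); WM=17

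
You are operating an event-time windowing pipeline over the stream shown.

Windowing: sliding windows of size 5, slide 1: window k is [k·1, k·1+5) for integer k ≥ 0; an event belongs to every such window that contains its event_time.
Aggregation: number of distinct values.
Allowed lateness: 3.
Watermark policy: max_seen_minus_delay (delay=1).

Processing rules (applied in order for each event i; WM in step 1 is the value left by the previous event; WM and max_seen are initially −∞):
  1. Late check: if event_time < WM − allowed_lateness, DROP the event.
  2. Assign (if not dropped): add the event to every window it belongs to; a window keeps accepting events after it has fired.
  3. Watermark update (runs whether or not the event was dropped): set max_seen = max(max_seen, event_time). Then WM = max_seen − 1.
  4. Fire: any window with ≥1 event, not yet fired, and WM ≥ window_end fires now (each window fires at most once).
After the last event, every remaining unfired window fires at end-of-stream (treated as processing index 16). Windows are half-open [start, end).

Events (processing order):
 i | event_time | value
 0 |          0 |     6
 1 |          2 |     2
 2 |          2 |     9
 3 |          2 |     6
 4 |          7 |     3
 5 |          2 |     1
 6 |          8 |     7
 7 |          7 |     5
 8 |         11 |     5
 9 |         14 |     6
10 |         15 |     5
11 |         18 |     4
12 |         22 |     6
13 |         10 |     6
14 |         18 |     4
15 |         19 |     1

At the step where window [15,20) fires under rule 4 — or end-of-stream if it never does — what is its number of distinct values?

2

i=0 t=0 v=6: → [0,5); WM=-1
i=1 t=2 v=2: → [2,7),[1,6),[0,5); WM=1
i=2 t=2 v=9: → [2,7),[1,6),[0,5); WM=1
i=3 t=2 v=6: → [2,7),[1,6),[0,5); WM=1
i=4 t=7 v=3: → [7,12),[6,11),[5,10),[4,9),[3,8); WM=6; [0,5) fires=3 [1,6) fires=3
i=5 t=2 v=1: DROP (t<6-3); WM=6
i=6 t=8 v=7: → [8,13),[7,12),[6,11),[5,10),[4,9); WM=7; [2,7) fires=3
i=7 t=7 v=5: → [7,12),[6,11),[5,10),[4,9),[3,8); WM=7
i=8 t=11 v=5: → [11,16),[10,15),[9,14),[8,13),[7,12); WM=10; [3,8) fires=2 [4,9) fires=3 [5,10) fires=3
i=9 t=14 v=6: → [14,19),[13,18),[12,17),[11,16),[10,15); WM=13; [6,11) fires=3 [7,12) fires=3 [8,13) fires=2
i=10 t=15 v=5: → [15,20),[14,19),[13,18),[12,17),[11,16); WM=14; [9,14) fires=1
i=11 t=18 v=4: → [18,23),[17,22),[16,21),[15,20),[14,19); WM=17; [10,15) fires=2 [11,16) fires=2 [12,17) fires=2
i=12 t=22 v=6: → [22,27),[21,26),[20,25),[19,24),[18,23); WM=21; [13,18) fires=2 [14,19) fires=3 [15,20) fires=2 [16,21) fires=1
i=13 t=10 v=6: DROP (t<21-3); WM=21
i=14 t=18 v=4: → [18,23),[17,22),[16,21),[15,20),[14,19); WM=21
i=15 t=19 v=1: → [19,24),[18,23),[17,22),[16,21),[15,20); WM=21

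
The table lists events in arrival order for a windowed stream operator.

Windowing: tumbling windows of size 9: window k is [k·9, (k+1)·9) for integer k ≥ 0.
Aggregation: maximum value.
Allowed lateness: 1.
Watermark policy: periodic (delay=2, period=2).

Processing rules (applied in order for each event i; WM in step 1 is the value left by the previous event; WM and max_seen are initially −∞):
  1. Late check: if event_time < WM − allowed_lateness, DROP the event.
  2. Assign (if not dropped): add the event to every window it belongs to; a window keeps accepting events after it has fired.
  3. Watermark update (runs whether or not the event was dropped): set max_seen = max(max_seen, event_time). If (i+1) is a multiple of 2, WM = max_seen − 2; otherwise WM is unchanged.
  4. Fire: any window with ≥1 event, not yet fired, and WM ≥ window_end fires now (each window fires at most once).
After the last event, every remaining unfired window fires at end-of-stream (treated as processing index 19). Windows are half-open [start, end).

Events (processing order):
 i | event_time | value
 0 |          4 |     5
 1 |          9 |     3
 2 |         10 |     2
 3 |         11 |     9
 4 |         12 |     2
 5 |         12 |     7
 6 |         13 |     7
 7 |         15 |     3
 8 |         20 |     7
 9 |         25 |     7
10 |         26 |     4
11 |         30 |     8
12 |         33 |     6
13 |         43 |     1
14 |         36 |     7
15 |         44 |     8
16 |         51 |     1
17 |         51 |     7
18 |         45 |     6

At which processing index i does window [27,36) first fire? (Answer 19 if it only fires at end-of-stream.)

i=0 t=4 v=5: → [0,9); WM=−∞
i=1 t=9 v=3: → [9,18); WM=7
i=2 t=10 v=2: → [9,18); WM=7
i=3 t=11 v=9: → [9,18); WM=9; [0,9) fires=5
i=4 t=12 v=2: → [9,18); WM=9
i=5 t=12 v=7: → [9,18); WM=10
i=6 t=13 v=7: → [9,18); WM=10
i=7 t=15 v=3: → [9,18); WM=13
i=8 t=20 v=7: → [18,27); WM=13
i=9 t=25 v=7: → [18,27); WM=23; [9,18) fires=9
i=10 t=26 v=4: → [18,27); WM=23
i=11 t=30 v=8: → [27,36); WM=28; [18,27) fires=7
i=12 t=33 v=6: → [27,36); WM=28
i=13 t=43 v=1: → [36,45); WM=41; [27,36) fires=8
i=14 t=36 v=7: DROP (t<41-1); WM=41
i=15 t=44 v=8: → [36,45); WM=42
i=16 t=51 v=1: → [45,54); WM=42
i=17 t=51 v=7: → [45,54); WM=49; [36,45) fires=8
i=18 t=45 v=6: DROP (t<49-1); WM=49

13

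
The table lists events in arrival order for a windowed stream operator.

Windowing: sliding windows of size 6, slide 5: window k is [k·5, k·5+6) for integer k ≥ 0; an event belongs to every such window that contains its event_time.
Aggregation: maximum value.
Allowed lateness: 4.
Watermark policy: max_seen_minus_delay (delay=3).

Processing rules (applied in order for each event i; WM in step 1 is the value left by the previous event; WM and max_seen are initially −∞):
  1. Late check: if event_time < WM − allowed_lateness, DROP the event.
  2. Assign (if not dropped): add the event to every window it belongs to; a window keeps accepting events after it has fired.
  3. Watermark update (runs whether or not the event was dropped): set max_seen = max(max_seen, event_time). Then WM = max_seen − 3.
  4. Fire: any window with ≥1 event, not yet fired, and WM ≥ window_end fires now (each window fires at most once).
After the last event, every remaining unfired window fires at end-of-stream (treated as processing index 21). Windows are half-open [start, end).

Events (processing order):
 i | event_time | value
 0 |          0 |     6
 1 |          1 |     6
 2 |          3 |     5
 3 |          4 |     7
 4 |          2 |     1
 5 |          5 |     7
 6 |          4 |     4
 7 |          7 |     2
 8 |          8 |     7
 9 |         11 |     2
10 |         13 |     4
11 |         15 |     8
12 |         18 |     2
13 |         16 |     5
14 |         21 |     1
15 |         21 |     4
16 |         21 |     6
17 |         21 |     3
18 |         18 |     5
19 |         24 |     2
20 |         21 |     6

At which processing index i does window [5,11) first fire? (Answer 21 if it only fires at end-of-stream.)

i=0 t=0 v=6: → [0,6); WM=-3
i=1 t=1 v=6: → [0,6); WM=-2
i=2 t=3 v=5: → [0,6); WM=0
i=3 t=4 v=7: → [0,6); WM=1
i=4 t=2 v=1: → [0,6); WM=1
i=5 t=5 v=7: → [5,11),[0,6); WM=2
i=6 t=4 v=4: → [0,6); WM=2
i=7 t=7 v=2: → [5,11); WM=4
i=8 t=8 v=7: → [5,11); WM=5
i=9 t=11 v=2: → [10,16); WM=8; [0,6) fires=7
i=10 t=13 v=4: → [10,16); WM=10
i=11 t=15 v=8: → [15,21),[10,16); WM=12; [5,11) fires=7
i=12 t=18 v=2: → [15,21); WM=15
i=13 t=16 v=5: → [15,21); WM=15
i=14 t=21 v=1: → [20,26); WM=18; [10,16) fires=8
i=15 t=21 v=4: → [20,26); WM=18
i=16 t=21 v=6: → [20,26); WM=18
i=17 t=21 v=3: → [20,26); WM=18
i=18 t=18 v=5: → [15,21); WM=18
i=19 t=24 v=2: → [20,26); WM=21; [15,21) fires=8
i=20 t=21 v=6: → [20,26); WM=21

11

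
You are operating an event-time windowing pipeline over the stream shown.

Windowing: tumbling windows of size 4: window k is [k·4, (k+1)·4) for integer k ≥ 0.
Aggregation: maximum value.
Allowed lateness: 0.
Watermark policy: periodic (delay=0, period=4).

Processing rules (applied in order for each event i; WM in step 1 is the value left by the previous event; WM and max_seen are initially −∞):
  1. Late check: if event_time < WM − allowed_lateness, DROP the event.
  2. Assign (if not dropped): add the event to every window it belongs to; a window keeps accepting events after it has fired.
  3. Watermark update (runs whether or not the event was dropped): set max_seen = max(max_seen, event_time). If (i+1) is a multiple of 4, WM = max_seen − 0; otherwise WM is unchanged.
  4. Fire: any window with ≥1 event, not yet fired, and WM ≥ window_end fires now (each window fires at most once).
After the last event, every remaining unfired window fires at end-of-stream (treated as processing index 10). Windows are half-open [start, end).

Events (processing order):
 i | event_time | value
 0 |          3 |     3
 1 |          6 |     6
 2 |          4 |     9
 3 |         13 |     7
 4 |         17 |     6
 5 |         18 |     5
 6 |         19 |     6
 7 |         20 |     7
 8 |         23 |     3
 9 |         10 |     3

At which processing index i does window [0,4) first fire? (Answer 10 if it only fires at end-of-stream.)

i=0 t=3 v=3: → [0,4); WM=−∞
i=1 t=6 v=6: → [4,8); WM=−∞
i=2 t=4 v=9: → [4,8); WM=−∞
i=3 t=13 v=7: → [12,16); WM=13; [0,4) fires=3 [4,8) fires=9
i=4 t=17 v=6: → [16,20); WM=13
i=5 t=18 v=5: → [16,20); WM=13
i=6 t=19 v=6: → [16,20); WM=13
i=7 t=20 v=7: → [20,24); WM=20; [12,16) fires=7 [16,20) fires=6
i=8 t=23 v=3: → [20,24); WM=20
i=9 t=10 v=3: DROP (t<20-0); WM=20

3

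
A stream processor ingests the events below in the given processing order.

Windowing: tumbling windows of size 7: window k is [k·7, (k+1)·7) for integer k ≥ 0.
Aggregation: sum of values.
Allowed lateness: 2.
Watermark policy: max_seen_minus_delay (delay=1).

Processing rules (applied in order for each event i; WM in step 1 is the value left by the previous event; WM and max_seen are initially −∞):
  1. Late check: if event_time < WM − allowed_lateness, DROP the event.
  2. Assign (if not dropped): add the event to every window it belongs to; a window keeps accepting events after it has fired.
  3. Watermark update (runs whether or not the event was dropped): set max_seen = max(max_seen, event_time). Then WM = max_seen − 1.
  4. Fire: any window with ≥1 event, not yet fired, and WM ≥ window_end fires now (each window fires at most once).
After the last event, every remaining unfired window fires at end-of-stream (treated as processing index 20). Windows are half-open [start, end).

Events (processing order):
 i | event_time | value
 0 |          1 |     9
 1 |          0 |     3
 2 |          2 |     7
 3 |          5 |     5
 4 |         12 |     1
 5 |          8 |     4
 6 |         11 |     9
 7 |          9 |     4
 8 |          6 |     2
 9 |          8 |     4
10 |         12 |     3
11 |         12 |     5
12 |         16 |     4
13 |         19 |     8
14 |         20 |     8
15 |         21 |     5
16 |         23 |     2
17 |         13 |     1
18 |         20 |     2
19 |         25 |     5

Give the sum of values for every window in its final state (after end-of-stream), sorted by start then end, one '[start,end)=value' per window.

[0,7)=24 [7,14)=22 [14,21)=22 [21,28)=12

i=0 t=1 v=9: → [0,7); WM=0
i=1 t=0 v=3: → [0,7); WM=0
i=2 t=2 v=7: → [0,7); WM=1
i=3 t=5 v=5: → [0,7); WM=4
i=4 t=12 v=1: → [7,14); WM=11; [0,7) fires=24
i=5 t=8 v=4: DROP (t<11-2); WM=11
i=6 t=11 v=9: → [7,14); WM=11
i=7 t=9 v=4: → [7,14); WM=11
i=8 t=6 v=2: DROP (t<11-2); WM=11
i=9 t=8 v=4: DROP (t<11-2); WM=11
i=10 t=12 v=3: → [7,14); WM=11
i=11 t=12 v=5: → [7,14); WM=11
i=12 t=16 v=4: → [14,21); WM=15; [7,14) fires=22
i=13 t=19 v=8: → [14,21); WM=18
i=14 t=20 v=8: → [14,21); WM=19
i=15 t=21 v=5: → [21,28); WM=20
i=16 t=23 v=2: → [21,28); WM=22; [14,21) fires=20
i=17 t=13 v=1: DROP (t<22-2); WM=22
i=18 t=20 v=2: → [14,21); WM=22
i=19 t=25 v=5: → [21,28); WM=24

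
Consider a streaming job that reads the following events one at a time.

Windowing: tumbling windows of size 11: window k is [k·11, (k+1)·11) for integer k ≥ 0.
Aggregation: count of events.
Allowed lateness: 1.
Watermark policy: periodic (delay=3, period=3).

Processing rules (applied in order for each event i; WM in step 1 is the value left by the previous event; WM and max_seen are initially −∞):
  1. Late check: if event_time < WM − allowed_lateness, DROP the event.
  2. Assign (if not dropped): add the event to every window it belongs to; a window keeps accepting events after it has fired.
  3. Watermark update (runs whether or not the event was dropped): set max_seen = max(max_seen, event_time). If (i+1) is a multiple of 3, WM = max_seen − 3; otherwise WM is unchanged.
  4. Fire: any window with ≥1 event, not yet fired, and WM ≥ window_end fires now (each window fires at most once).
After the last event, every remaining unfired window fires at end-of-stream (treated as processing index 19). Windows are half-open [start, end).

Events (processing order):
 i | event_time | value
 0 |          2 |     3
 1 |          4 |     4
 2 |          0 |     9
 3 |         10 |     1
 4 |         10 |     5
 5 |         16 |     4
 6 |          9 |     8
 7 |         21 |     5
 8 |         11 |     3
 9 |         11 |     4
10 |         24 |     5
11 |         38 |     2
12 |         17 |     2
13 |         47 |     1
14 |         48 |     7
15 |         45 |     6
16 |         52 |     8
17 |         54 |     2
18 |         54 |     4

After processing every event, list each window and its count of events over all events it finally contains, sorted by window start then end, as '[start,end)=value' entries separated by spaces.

[0,11)=5 [11,22)=2 [22,33)=1 [33,44)=1 [44,55)=6

i=0 t=2 v=3: → [0,11); WM=−∞
i=1 t=4 v=4: → [0,11); WM=−∞
i=2 t=0 v=9: → [0,11); WM=1
i=3 t=10 v=1: → [0,11); WM=1
i=4 t=10 v=5: → [0,11); WM=1
i=5 t=16 v=4: → [11,22); WM=13; [0,11) fires=5
i=6 t=9 v=8: DROP (t<13-1); WM=13
i=7 t=21 v=5: → [11,22); WM=13
i=8 t=11 v=3: DROP (t<13-1); WM=18
i=9 t=11 v=4: DROP (t<18-1); WM=18
i=10 t=24 v=5: → [22,33); WM=18
i=11 t=38 v=2: → [33,44); WM=35; [11,22) fires=2 [22,33) fires=1
i=12 t=17 v=2: DROP (t<35-1); WM=35
i=13 t=47 v=1: → [44,55); WM=35
i=14 t=48 v=7: → [44,55); WM=45; [33,44) fires=1
i=15 t=45 v=6: → [44,55); WM=45
i=16 t=52 v=8: → [44,55); WM=45
i=17 t=54 v=2: → [44,55); WM=51
i=18 t=54 v=4: → [44,55); WM=51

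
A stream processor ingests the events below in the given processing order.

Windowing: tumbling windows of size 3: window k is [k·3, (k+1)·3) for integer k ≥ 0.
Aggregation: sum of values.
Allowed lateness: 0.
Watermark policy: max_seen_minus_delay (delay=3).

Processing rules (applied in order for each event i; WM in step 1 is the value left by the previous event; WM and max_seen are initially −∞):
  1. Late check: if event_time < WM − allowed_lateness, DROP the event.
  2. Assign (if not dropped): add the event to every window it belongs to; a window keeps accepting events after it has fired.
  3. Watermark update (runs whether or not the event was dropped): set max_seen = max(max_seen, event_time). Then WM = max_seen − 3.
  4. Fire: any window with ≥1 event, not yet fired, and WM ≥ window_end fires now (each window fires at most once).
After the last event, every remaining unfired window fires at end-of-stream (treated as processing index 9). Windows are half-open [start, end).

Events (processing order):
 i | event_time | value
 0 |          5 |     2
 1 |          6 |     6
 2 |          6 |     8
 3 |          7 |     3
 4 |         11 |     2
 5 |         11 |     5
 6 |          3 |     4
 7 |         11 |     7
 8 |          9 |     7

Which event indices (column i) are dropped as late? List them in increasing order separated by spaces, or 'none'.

6

i=0 t=5 v=2: → [3,6); WM=2
i=1 t=6 v=6: → [6,9); WM=3
i=2 t=6 v=8: → [6,9); WM=3
i=3 t=7 v=3: → [6,9); WM=4
i=4 t=11 v=2: → [9,12); WM=8; [3,6) fires=2
i=5 t=11 v=5: → [9,12); WM=8
i=6 t=3 v=4: DROP (t<8-0); WM=8
i=7 t=11 v=7: → [9,12); WM=8
i=8 t=9 v=7: → [9,12); WM=8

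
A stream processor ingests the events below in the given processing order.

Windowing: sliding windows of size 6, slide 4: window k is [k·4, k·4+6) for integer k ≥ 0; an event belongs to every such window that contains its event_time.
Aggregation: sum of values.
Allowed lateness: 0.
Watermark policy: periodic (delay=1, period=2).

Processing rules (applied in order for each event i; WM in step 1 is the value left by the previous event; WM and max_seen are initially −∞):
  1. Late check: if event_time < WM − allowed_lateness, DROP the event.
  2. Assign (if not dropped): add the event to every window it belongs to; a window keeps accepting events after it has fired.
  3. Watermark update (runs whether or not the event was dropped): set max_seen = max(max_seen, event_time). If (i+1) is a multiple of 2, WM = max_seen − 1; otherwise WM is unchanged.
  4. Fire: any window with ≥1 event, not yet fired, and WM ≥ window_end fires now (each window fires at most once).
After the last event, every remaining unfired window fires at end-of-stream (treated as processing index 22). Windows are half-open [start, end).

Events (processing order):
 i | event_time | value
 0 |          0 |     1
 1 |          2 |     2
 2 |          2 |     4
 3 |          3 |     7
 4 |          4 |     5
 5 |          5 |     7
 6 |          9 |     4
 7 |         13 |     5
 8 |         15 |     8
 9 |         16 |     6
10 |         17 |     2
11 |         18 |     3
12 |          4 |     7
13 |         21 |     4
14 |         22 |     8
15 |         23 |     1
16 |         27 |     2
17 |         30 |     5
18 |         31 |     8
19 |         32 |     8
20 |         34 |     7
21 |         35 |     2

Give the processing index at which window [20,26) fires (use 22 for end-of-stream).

17

i=0 t=0 v=1: → [0,6); WM=−∞
i=1 t=2 v=2: → [0,6); WM=1
i=2 t=2 v=4: → [0,6); WM=1
i=3 t=3 v=7: → [0,6); WM=2
i=4 t=4 v=5: → [4,10),[0,6); WM=2
i=5 t=5 v=7: → [4,10),[0,6); WM=4
i=6 t=9 v=4: → [8,14),[4,10); WM=4
i=7 t=13 v=5: → [12,18),[8,14); WM=12; [0,6) fires=26 [4,10) fires=16
i=8 t=15 v=8: → [12,18); WM=12
i=9 t=16 v=6: → [16,22),[12,18); WM=15; [8,14) fires=9
i=10 t=17 v=2: → [16,22),[12,18); WM=15
i=11 t=18 v=3: → [16,22); WM=17
i=12 t=4 v=7: DROP (t<17-0); WM=17
i=13 t=21 v=4: → [20,26),[16,22); WM=20; [12,18) fires=21
i=14 t=22 v=8: → [20,26); WM=20
i=15 t=23 v=1: → [20,26); WM=22; [16,22) fires=15
i=16 t=27 v=2: → [24,30); WM=22
i=17 t=30 v=5: → [28,34); WM=29; [20,26) fires=13
i=18 t=31 v=8: → [28,34); WM=29
i=19 t=32 v=8: → [32,38),[28,34); WM=31; [24,30) fires=2
i=20 t=34 v=7: → [32,38); WM=31
i=21 t=35 v=2: → [32,38); WM=34; [28,34) fires=21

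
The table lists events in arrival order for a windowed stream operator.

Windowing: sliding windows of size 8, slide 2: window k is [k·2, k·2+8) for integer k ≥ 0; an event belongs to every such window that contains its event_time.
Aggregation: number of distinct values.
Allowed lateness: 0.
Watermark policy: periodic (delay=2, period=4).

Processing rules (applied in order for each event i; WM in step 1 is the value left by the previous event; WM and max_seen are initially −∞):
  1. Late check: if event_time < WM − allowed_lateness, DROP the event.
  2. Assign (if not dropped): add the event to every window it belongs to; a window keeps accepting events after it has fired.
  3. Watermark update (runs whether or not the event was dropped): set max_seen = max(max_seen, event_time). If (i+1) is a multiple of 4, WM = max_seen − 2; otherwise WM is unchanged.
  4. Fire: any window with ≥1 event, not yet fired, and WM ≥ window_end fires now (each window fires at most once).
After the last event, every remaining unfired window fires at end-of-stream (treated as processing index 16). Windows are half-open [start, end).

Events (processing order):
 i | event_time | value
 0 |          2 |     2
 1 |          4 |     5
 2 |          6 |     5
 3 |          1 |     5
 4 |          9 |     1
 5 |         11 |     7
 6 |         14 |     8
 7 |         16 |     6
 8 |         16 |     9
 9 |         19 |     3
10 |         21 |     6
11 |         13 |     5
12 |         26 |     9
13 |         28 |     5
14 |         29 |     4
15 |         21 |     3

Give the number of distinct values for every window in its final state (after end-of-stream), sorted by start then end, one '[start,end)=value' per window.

[0,8)=2 [2,10)=3 [4,12)=3 [6,14)=3 [8,16)=3 [10,18)=4 [12,20)=4 [14,22)=4 [16,24)=3 [18,26)=2 [20,28)=3 [22,30)=3 [24,32)=3 [26,34)=3 [28,36)=2

i=0 t=2 v=2: → [2,10),[0,8); WM=−∞
i=1 t=4 v=5: → [4,12),[2,10),[0,8); WM=−∞
i=2 t=6 v=5: → [6,14),[4,12),[2,10),[0,8); WM=−∞
i=3 t=1 v=5: → [0,8); WM=4
i=4 t=9 v=1: → [8,16),[6,14),[4,12),[2,10); WM=4
i=5 t=11 v=7: → [10,18),[8,16),[6,14),[4,12); WM=4
i=6 t=14 v=8: → [14,22),[12,20),[10,18),[8,16); WM=4
i=7 t=16 v=6: → [16,24),[14,22),[12,20),[10,18); WM=14; [0,8) fires=2 [2,10) fires=3 [4,12) fires=3 [6,14) fires=3
i=8 t=16 v=9: → [16,24),[14,22),[12,20),[10,18); WM=14
i=9 t=19 v=3: → [18,26),[16,24),[14,22),[12,20); WM=14
i=10 t=21 v=6: → [20,28),[18,26),[16,24),[14,22); WM=14
i=11 t=13 v=5: DROP (t<14-0); WM=19; [8,16) fires=3 [10,18) fires=4
i=12 t=26 v=9: → [26,34),[24,32),[22,30),[20,28); WM=19
i=13 t=28 v=5: → [28,36),[26,34),[24,32),[22,30); WM=19
i=14 t=29 v=4: → [28,36),[26,34),[24,32),[22,30); WM=19
i=15 t=21 v=3: → [20,28),[18,26),[16,24),[14,22); WM=27; [12,20) fires=4 [14,22) fires=4 [16,24) fires=3 [18,26) fires=2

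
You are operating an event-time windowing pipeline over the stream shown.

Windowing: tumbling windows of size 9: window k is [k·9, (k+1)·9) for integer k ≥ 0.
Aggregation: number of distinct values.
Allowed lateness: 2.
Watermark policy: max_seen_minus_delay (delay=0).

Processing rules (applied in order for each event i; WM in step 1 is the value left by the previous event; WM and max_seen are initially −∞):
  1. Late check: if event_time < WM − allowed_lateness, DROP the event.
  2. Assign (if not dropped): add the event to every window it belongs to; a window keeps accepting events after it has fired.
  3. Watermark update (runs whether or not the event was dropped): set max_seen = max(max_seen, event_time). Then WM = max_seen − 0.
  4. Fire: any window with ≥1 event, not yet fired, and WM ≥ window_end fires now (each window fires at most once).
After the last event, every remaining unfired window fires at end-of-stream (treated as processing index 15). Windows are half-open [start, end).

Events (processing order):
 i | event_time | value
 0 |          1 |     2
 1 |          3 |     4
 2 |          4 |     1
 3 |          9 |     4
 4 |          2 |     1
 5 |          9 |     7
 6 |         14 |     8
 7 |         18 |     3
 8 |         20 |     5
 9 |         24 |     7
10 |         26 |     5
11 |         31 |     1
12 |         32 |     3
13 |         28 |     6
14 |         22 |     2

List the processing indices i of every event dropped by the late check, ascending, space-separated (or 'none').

i=0 t=1 v=2: → [0,9); WM=1
i=1 t=3 v=4: → [0,9); WM=3
i=2 t=4 v=1: → [0,9); WM=4
i=3 t=9 v=4: → [9,18); WM=9; [0,9) fires=3
i=4 t=2 v=1: DROP (t<9-2); WM=9
i=5 t=9 v=7: → [9,18); WM=9
i=6 t=14 v=8: → [9,18); WM=14
i=7 t=18 v=3: → [18,27); WM=18; [9,18) fires=3
i=8 t=20 v=5: → [18,27); WM=20
i=9 t=24 v=7: → [18,27); WM=24
i=10 t=26 v=5: → [18,27); WM=26
i=11 t=31 v=1: → [27,36); WM=31; [18,27) fires=3
i=12 t=32 v=3: → [27,36); WM=32
i=13 t=28 v=6: DROP (t<32-2); WM=32
i=14 t=22 v=2: DROP (t<32-2); WM=32

4 13 14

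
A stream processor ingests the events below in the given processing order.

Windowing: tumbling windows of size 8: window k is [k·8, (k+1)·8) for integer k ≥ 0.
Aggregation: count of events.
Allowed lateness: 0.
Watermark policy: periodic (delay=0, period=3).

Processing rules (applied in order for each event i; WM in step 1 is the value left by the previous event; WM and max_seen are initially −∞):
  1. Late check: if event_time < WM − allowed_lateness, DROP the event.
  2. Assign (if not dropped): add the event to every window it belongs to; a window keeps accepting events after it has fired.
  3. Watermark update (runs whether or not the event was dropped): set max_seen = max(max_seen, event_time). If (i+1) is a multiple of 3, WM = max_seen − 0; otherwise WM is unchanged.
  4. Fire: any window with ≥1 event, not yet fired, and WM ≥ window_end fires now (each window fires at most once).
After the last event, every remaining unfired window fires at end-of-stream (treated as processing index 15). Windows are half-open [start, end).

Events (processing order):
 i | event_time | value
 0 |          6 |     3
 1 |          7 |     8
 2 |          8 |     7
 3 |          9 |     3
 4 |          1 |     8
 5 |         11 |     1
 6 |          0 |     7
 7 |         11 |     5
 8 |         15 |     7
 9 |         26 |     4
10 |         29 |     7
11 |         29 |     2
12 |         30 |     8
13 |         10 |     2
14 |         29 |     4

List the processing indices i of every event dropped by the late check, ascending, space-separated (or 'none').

i=0 t=6 v=3: → [0,8); WM=−∞
i=1 t=7 v=8: → [0,8); WM=−∞
i=2 t=8 v=7: → [8,16); WM=8; [0,8) fires=2
i=3 t=9 v=3: → [8,16); WM=8
i=4 t=1 v=8: DROP (t<8-0); WM=8
i=5 t=11 v=1: → [8,16); WM=11
i=6 t=0 v=7: DROP (t<11-0); WM=11
i=7 t=11 v=5: → [8,16); WM=11
i=8 t=15 v=7: → [8,16); WM=15
i=9 t=26 v=4: → [24,32); WM=15
i=10 t=29 v=7: → [24,32); WM=15
i=11 t=29 v=2: → [24,32); WM=29; [8,16) fires=5
i=12 t=30 v=8: → [24,32); WM=29
i=13 t=10 v=2: DROP (t<29-0); WM=29
i=14 t=29 v=4: → [24,32); WM=30

4 6 13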